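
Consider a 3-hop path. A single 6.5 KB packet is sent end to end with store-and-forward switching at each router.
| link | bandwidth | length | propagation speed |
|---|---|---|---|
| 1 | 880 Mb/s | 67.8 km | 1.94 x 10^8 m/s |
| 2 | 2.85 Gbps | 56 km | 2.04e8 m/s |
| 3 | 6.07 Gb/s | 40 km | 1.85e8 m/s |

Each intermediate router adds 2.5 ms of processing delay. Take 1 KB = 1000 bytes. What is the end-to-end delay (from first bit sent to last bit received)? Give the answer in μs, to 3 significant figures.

5930 μs

L = 52000 bits.
Transmission delays (L/R per hop): 59.0909, 18.2456, 8.56672 μs; sum = 85.9032 μs.
Propagation delays (d/s per hop): 349.485, 274.51, 216.216 μs; sum = 840.211 μs.
Processing at 2 router(s): 2 × 2.5 ms = 5000 μs.
End-to-end = 5930 μs.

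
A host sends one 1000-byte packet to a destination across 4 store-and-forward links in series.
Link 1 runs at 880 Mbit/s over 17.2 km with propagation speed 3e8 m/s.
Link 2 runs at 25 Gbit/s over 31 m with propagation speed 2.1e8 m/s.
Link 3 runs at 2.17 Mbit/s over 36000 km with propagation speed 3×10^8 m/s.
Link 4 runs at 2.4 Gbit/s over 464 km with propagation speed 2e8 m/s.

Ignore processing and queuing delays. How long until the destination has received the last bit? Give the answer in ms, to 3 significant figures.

L = 1000 × 8 = 8000 bits.
Transmission delays (L/R per hop): 0.00909091, 0.00032, 3.68664, 0.00333333 ms; sum = 3.69938 ms.
Propagation delays (d/s per hop): 0.0573333, 0.000147619, 120, 2.32 ms; sum = 122.377 ms.
End-to-end = 126 ms.

126 ms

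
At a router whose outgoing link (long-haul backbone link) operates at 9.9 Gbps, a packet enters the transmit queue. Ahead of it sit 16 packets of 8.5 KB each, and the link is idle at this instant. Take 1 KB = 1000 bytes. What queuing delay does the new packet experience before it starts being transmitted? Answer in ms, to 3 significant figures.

Each queued packet: L/R = 68000/9900000000 = 0.00686869 ms.
16 queued → 0.109899 ms.
Queuing delay = 0.110 ms.

0.110 ms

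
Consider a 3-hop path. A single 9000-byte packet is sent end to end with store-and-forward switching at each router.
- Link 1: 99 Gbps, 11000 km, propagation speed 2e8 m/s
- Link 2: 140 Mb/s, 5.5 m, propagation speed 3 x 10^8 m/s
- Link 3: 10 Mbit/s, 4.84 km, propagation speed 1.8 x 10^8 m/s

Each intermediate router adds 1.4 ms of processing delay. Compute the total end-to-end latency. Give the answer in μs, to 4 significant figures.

65540 μs

L = 9000 × 8 = 72000 bits.
Transmission delays (L/R per hop): 0.727273, 514.286, 7200 μs; sum = 7715.01 μs.
Propagation delays (d/s per hop): 55000, 0.0183333, 26.8889 μs; sum = 55026.9 μs.
Processing at 2 router(s): 2 × 1.4 ms = 2800 μs.
End-to-end = 65540 μs.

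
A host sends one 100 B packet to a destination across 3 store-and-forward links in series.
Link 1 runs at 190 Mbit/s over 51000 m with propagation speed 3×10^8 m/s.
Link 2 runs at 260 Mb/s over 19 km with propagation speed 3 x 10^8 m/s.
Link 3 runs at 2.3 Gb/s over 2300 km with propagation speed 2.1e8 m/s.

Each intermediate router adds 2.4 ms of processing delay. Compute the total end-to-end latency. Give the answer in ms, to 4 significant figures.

L = 100 × 8 = 800 bits.
Transmission delays (L/R per hop): 0.00421053, 0.00307692, 0.000347826 ms; sum = 0.00763528 ms.
Propagation delays (d/s per hop): 0.17, 0.0633333, 10.9524 ms; sum = 11.1857 ms.
Processing at 2 router(s): 2 × 2.4 ms = 4.8 ms.
End-to-end = 15.99 ms.

15.99 ms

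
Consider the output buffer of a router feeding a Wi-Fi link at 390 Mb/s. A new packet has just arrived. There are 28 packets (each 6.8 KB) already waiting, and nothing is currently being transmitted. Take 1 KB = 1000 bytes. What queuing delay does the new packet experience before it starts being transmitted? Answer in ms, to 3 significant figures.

Each queued packet: L/R = 54400/390000000 = 0.139487 ms.
28 queued → 3.90564 ms.
Queuing delay = 3.91 ms.

3.91 ms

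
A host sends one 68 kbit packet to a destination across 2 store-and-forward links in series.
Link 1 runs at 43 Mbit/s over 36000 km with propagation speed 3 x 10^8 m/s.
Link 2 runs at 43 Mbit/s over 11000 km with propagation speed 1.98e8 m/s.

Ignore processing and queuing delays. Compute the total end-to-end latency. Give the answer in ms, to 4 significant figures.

L = 68000 bits.
Transmission delay per hop = L/R = 68000/43000000 = 1.5814 ms; 2 hops → 3.16279 ms.
Propagation delays (d/s per hop): 120, 55.5556 ms; sum = 175.556 ms.
End-to-end = 178.7 ms.

178.7 ms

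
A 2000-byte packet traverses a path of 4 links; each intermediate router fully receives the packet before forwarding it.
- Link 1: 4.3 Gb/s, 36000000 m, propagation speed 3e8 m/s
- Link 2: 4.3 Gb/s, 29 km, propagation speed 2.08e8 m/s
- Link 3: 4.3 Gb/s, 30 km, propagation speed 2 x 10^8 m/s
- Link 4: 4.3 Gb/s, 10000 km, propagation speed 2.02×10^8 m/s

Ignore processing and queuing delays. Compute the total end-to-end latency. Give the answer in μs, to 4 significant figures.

L = 2000 × 8 = 16000 bits.
Transmission delay per hop = L/R = 16000/4300000000 = 3.72093 μs; 4 hops → 14.8837 μs.
Propagation delays (d/s per hop): 120000, 139.423, 150, 49505 μs; sum = 169794 μs.
End-to-end = 169800 μs.

169800 μs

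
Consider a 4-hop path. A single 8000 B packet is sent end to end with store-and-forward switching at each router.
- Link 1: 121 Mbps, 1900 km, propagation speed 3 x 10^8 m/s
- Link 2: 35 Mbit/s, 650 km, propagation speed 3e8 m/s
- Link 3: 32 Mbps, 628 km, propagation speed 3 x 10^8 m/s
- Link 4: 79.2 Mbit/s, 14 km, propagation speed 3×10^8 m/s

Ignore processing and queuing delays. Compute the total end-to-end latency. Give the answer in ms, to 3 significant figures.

15.8 ms

L = 8000 × 8 = 64000 bits.
Transmission delays (L/R per hop): 0.528926, 1.82857, 2, 0.808081 ms; sum = 5.16558 ms.
Propagation delays (d/s per hop): 6.33333, 2.16667, 2.09333, 0.0466667 ms; sum = 10.64 ms.
End-to-end = 15.8 ms.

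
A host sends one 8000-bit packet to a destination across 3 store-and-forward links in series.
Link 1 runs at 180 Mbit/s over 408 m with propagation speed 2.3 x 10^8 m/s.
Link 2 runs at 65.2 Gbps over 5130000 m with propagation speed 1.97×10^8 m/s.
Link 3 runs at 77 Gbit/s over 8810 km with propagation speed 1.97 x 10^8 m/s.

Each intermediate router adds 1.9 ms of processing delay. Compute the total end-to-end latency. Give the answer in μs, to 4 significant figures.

74610 μs

Transmission delays (L/R per hop): 44.4444, 0.122699, 0.103896 μs; sum = 44.671 μs.
Propagation delays (d/s per hop): 1.77391, 26040.6, 44720.8 μs; sum = 70763.2 μs.
Processing at 2 router(s): 2 × 1.9 ms = 3800 μs.
End-to-end = 74610 μs.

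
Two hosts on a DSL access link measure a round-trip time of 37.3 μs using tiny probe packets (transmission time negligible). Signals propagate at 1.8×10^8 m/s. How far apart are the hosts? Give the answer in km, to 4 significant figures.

3.357 km

One-way propagation = RTT/2 = 18.65 μs.
d = s × t = 180000000 × 1.865e-05 = 3.357 km.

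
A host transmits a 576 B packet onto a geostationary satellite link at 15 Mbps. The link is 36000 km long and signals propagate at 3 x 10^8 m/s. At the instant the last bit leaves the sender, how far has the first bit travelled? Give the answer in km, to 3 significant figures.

t_tx = L/R = 4608/15000000 = 0.0003072 s.
Distance = s × t_tx = 300000000 × 0.0003072 = 92.2 km.

92.2 km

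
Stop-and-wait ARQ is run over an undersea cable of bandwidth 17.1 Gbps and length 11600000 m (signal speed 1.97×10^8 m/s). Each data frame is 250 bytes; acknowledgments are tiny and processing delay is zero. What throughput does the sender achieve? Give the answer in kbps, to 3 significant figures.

17.0 kbps

t_tx = L/R = 2000/1.71e+10 = 1.16959e-07 s.
t_prop = 11600000/197000000 = 0.0588832 s; RTT = 0.117766 s.
Cycle = t_tx + RTT = 0.117767 s.
Throughput = L / cycle = 2000 / 0.117767 = 17.0 kbps.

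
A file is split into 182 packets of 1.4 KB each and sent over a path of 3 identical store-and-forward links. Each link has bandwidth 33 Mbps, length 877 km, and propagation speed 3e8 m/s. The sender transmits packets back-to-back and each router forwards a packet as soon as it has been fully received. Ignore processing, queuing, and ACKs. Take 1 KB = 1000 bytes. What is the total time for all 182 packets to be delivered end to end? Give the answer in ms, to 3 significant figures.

Per-hop transmission t_tx = L/R = 11200/33000000 = 0.339394 ms.
Per-hop propagation t_prop = 877000/300000000 = 2.92333 ms.
Pipeline fill: first packet needs 3·t_tx to clear all hops; remaining 181 packets each add one t_tx.
Total = (3+182-1)·t_tx + 3·t_prop = 184·0.339394 + 3·2.92333 = 71.2 ms.

71.2 ms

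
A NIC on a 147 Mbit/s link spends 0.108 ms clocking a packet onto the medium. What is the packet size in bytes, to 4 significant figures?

1985 bytes

L = R × t_tx = 147000000 b/s × 0.000108 s = 15876 bits.
In bytes: 15876 / 8 = 1985 bytes.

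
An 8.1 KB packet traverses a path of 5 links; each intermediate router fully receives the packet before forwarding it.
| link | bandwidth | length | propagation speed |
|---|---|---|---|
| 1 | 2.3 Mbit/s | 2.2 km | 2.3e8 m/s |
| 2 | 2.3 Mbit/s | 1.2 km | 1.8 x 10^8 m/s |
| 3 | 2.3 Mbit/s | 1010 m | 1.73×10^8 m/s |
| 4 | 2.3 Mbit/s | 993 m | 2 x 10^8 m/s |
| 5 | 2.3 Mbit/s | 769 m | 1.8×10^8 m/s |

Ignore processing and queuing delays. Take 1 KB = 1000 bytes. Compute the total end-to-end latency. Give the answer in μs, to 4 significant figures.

L = 64800 bits.
Transmission delay per hop = L/R = 64800/2300000 = 28173.9 μs; 5 hops → 140870 μs.
Propagation delays (d/s per hop): 9.56522, 6.66667, 5.83815, 4.965, 4.27222 μs; sum = 31.3073 μs.
End-to-end = 140900 μs.

140900 μs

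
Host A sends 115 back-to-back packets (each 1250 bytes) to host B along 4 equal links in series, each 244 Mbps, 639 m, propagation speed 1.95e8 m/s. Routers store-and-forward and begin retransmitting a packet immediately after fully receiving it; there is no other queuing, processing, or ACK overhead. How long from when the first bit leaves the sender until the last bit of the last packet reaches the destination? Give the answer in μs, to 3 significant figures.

Per-hop transmission t_tx = L/R = 10000/244000000 = 40.9836 μs.
Per-hop propagation t_prop = 639/195000000 = 3.27692 μs.
Pipeline fill: first packet needs 4·t_tx to clear all hops; remaining 114 packets each add one t_tx.
Total = (4+115-1)·t_tx + 4·t_prop = 118·40.9836 + 4·3.27692 = 4850 μs.

4850 μs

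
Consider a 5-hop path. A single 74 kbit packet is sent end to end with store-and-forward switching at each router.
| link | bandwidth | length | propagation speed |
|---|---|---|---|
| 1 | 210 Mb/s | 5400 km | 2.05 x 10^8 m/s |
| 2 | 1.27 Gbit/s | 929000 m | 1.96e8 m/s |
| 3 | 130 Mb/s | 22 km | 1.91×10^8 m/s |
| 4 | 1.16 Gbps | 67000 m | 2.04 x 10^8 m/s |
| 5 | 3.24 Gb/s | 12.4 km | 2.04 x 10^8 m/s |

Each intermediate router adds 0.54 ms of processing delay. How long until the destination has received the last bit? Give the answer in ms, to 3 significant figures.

L = 74000 bits.
Transmission delays (L/R per hop): 0.352381, 0.0582677, 0.569231, 0.0637931, 0.0228395 ms; sum = 1.06651 ms.
Propagation delays (d/s per hop): 26.3415, 4.7398, 0.115183, 0.328431, 0.0607843 ms; sum = 31.5857 ms.
Processing at 4 router(s): 4 × 0.54 ms = 2.16 ms.
End-to-end = 34.8 ms.

34.8 ms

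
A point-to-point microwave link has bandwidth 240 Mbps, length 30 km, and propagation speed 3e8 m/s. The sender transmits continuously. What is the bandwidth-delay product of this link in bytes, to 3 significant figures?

Propagation delay = 30000 / 300000000 = 0.0001 s.
BDP = R × t_prop = 240000000 × 0.0001 = 24000 bits.
In bytes: 24000/8 = 3000 bytes.

3000 bytes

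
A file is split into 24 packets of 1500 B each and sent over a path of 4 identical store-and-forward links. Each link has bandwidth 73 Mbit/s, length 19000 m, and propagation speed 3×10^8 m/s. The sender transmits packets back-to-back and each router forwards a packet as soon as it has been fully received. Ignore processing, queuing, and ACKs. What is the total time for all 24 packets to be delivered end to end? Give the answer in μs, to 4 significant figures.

Per-hop transmission t_tx = L/R = 12000/73000000 = 164.384 μs.
Per-hop propagation t_prop = 19000/300000000 = 63.3333 μs.
Pipeline fill: first packet needs 4·t_tx to clear all hops; remaining 23 packets each add one t_tx.
Total = (4+24-1)·t_tx + 4·t_prop = 27·164.384 + 4·63.3333 = 4692 μs.

4692 μs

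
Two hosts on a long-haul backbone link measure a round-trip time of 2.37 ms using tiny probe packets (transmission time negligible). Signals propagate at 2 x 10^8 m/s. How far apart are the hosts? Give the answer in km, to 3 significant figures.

237 km

One-way propagation = RTT/2 = 1.185 ms.
d = s × t = 200000000 × 0.001185 = 237 km.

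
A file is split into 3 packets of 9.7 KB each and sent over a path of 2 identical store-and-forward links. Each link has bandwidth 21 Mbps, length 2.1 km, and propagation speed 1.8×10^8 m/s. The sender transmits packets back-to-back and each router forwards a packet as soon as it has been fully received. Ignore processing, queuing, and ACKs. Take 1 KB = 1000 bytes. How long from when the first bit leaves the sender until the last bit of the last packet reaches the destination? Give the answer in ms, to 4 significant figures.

Per-hop transmission t_tx = L/R = 77600/21000000 = 3.69524 ms.
Per-hop propagation t_prop = 2100/180000000 = 0.0116667 ms.
Pipeline fill: first packet needs 2·t_tx to clear all hops; remaining 2 packets each add one t_tx.
Total = (2+3-1)·t_tx + 2·t_prop = 4·3.69524 + 2·0.0116667 = 14.80 ms.

14.80 ms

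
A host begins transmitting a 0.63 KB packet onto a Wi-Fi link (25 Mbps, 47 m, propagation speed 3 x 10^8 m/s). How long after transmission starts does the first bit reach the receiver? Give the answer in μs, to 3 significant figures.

First bit experiences only propagation delay: d/s = 47/300000000 = 0.157 μs.

0.157 μs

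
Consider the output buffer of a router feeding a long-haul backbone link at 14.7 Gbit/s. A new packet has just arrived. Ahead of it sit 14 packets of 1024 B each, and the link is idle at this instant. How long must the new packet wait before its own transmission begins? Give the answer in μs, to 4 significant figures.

7.802 μs

Each queued packet: L/R = 8192/14700000000 = 0.557279 μs.
14 queued → 7.8019 μs.
Queuing delay = 7.802 μs.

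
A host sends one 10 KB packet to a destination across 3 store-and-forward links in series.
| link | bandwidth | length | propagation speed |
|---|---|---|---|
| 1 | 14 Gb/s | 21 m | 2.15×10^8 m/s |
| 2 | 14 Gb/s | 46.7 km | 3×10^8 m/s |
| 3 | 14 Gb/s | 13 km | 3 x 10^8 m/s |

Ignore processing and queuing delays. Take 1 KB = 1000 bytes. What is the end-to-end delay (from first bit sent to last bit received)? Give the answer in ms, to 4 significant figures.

L = 80000 bits.
Transmission delay per hop = L/R = 80000/14000000000 = 0.00571429 ms; 3 hops → 0.0171429 ms.
Propagation delays (d/s per hop): 9.76744e-05, 0.155667, 0.0433333 ms; sum = 0.199098 ms.
End-to-end = 0.2162 ms.

0.2162 ms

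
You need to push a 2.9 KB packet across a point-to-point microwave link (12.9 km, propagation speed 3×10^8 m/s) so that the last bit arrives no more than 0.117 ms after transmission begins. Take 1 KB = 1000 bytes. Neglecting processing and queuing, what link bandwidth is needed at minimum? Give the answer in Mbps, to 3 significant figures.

L = 23200 bits.
Propagation delay = 12900 / 300000000 = 0.043 ms.
Transmission budget = 0.117 − 0.043 = 0.074 ms.
R ≥ L / t_tx = 23200 bits / 7.4e-05 s = 314 Mbps.

314 Mbps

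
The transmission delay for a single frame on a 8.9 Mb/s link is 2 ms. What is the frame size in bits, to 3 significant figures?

L = R × t_tx = 8900000 b/s × 0.002 s = 17800 bits.

17800 bits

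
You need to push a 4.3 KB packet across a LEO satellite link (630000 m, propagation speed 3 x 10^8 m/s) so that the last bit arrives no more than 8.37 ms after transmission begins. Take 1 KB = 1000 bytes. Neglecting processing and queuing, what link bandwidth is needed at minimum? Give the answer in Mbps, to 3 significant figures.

L = 34400 bits.
Propagation delay = 630000 / 300000000 = 2.1 ms.
Transmission budget = 8.37 − 2.1 = 6.27 ms.
R ≥ L / t_tx = 34400 bits / 0.00627 s = 5.49 Mbps.

5.49 Mbps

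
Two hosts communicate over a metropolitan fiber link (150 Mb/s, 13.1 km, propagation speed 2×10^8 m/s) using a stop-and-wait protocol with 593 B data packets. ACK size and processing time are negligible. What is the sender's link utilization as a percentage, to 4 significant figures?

19.45 %

t_tx = L/R = 4744/150000000 = 3.16267e-05 s.
t_prop = 13100/200000000 = 6.55e-05 s; RTT = 0.000131 s.
Cycle = t_tx + RTT = 0.000162627 s.
Utilization = t_tx / cycle = 3.16267e-05/0.000162627 = 19.45 %.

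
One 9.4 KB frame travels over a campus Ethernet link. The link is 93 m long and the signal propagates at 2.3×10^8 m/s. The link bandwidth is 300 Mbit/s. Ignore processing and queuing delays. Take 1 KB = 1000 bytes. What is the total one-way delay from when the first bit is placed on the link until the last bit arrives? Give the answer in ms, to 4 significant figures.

0.2511 ms

L = 75200 bits.
Transmission delay = L/R = 75200 / 300000000 = 0.250667 ms.
Propagation delay = d/s = 93 m / 2.3e+08 m/s = 0.000404348 ms.
Total = 0.2511 ms.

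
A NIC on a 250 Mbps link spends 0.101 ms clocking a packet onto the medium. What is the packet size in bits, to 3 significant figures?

L = R × t_tx = 250000000 b/s × 0.000101 s = 25250 bits.

25300 bits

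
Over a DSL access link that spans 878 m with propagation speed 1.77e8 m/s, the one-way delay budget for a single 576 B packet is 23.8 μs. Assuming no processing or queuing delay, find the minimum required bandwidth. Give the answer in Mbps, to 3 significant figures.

L = 4608 bits.
Propagation delay = 878 / 177000000 = 4.96045 μs.
Transmission budget = 23.8 − 4.96045 = 18.8395 μs.
R ≥ L / t_tx = 4608 bits / 1.88395e-05 s = 245 Mbps.

245 Mbps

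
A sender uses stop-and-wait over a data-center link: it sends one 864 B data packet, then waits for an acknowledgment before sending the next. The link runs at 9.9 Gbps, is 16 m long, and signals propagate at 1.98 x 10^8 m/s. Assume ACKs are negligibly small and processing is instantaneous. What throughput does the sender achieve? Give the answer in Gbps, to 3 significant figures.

8.04 Gbps

t_tx = L/R = 6912/9900000000 = 6.98182e-07 s.
t_prop = 16/198000000 = 8.08081e-08 s; RTT = 1.61616e-07 s.
Cycle = t_tx + RTT = 8.59798e-07 s.
Throughput = L / cycle = 6912 / 8.59798e-07 = 8.04 Gbps.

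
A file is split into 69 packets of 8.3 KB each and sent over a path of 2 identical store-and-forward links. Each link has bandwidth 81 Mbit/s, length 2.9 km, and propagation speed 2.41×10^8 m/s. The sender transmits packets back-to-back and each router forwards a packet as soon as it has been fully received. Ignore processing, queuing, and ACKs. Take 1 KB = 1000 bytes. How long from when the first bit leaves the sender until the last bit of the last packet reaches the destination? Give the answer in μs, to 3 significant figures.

Per-hop transmission t_tx = L/R = 66400/81000000 = 819.753 μs.
Per-hop propagation t_prop = 2900/241000000 = 12.0332 μs.
Pipeline fill: first packet needs 2·t_tx to clear all hops; remaining 68 packets each add one t_tx.
Total = (2+69-1)·t_tx + 2·t_prop = 70·819.753 + 2·12.0332 = 57400 μs.

57400 μs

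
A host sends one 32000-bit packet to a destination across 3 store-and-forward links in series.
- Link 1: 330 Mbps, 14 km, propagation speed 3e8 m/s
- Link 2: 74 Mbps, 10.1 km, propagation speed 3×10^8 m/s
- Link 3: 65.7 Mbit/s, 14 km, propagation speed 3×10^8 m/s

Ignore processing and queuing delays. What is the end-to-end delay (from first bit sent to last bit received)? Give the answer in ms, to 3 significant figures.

Transmission delays (L/R per hop): 0.0969697, 0.432432, 0.487062 ms; sum = 1.01646 ms.
Propagation delays (d/s per hop): 0.0466667, 0.0336667, 0.0466667 ms; sum = 0.127 ms.
End-to-end = 1.14 ms.

1.14 ms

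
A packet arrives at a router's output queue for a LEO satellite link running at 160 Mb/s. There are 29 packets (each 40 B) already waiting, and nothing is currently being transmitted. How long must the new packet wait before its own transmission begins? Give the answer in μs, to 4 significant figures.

58.00 μs

Each queued packet: L/R = 320/160000000 = 2 μs.
29 queued → 58 μs.
Queuing delay = 58.00 μs.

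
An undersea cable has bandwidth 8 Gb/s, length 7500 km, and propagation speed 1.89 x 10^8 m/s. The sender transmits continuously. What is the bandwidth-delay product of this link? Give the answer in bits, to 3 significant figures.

Propagation delay = 7500000 / 189000000 = 0.0396825 s.
BDP = R × t_prop = 8000000000 × 0.0396825 = 317460000 bits.

317000000 bits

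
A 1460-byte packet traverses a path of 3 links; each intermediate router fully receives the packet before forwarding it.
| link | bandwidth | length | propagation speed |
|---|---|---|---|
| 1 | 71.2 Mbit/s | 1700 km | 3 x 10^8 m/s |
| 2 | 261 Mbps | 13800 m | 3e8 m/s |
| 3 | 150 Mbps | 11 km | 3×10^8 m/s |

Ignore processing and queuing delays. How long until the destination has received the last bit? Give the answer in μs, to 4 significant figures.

6036 μs

L = 1460 × 8 = 11680 bits.
Transmission delays (L/R per hop): 164.045, 44.751, 77.8667 μs; sum = 286.663 μs.
Propagation delays (d/s per hop): 5666.67, 46, 36.6667 μs; sum = 5749.33 μs.
End-to-end = 6036 μs.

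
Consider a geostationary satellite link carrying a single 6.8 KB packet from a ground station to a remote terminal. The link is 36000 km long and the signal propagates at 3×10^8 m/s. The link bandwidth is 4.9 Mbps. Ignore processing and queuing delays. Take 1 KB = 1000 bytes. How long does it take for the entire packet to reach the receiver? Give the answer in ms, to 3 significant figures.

L = 54400 bits.
Transmission delay = L/R = 54400 / 4900000 = 11.102 ms.
Propagation delay = d/s = 36000000 m / 300000000 m/s = 120 ms.
Total = 131 ms.

131 ms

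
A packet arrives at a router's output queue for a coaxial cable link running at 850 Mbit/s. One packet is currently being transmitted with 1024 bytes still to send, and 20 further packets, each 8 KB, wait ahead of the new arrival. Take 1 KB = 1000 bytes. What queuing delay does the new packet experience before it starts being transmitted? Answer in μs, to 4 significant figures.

Each queued packet: L/R = 64000/850000000 = 75.2941 μs.
20 queued → 1505.88 μs.
Plus remaining 8192 bits of current packet: 9.63765 μs.
Queuing delay = 1516 μs.

1516 μs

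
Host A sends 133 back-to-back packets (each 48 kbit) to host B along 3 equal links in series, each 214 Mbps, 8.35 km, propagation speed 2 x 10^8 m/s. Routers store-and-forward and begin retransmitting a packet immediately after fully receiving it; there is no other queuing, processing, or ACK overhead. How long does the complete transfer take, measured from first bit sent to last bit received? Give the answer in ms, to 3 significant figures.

Per-hop transmission t_tx = L/R = 48000/214000000 = 0.224299 ms.
Per-hop propagation t_prop = 8350/200000000 = 0.04175 ms.
Pipeline fill: first packet needs 3·t_tx to clear all hops; remaining 132 packets each add one t_tx.
Total = (3+133-1)·t_tx + 3·t_prop = 135·0.224299 + 3·0.04175 = 30.4 ms.

30.4 ms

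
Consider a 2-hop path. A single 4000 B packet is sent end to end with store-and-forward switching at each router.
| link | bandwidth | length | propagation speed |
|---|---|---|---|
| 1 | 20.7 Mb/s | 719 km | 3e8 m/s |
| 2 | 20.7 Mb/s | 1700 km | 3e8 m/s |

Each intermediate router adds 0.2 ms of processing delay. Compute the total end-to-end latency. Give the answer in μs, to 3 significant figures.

11400 μs

L = 4000 × 8 = 32000 bits.
Transmission delay per hop = L/R = 32000/20700000 = 1545.89 μs; 2 hops → 3091.79 μs.
Propagation delays (d/s per hop): 2396.67, 5666.67 μs; sum = 8063.33 μs.
Processing at 1 router(s): 1 × 0.2 ms = 200 μs.
End-to-end = 11400 μs.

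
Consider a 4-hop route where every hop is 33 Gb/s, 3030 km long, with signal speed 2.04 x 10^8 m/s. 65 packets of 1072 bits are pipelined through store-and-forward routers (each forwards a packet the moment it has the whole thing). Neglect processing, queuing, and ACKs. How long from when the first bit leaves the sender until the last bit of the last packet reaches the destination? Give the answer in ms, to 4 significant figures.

Per-hop transmission t_tx = L/R = 1072/33000000000 = 3.24848e-05 ms.
Per-hop propagation t_prop = 3030000/204000000 = 14.8529 ms.
Pipeline fill: first packet needs 4·t_tx to clear all hops; remaining 64 packets each add one t_tx.
Total = (4+65-1)·t_tx + 4·t_prop = 68·3.24848e-05 + 4·14.8529 = 59.41 ms.

59.41 ms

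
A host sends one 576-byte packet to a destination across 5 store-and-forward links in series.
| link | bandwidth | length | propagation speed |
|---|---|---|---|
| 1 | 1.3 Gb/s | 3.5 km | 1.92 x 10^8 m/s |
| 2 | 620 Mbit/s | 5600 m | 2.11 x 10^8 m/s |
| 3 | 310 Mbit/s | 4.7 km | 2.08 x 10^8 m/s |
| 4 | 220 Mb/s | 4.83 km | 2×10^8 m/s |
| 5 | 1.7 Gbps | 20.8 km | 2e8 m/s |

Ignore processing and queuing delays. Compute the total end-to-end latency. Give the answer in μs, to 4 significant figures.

L = 576 × 8 = 4608 bits.
Transmission delays (L/R per hop): 3.54462, 7.43226, 14.8645, 20.9455, 2.71059 μs; sum = 49.4974 μs.
Propagation delays (d/s per hop): 18.2292, 26.5403, 22.5962, 24.15, 104 μs; sum = 195.516 μs.
End-to-end = 245.0 μs.

245.0 μs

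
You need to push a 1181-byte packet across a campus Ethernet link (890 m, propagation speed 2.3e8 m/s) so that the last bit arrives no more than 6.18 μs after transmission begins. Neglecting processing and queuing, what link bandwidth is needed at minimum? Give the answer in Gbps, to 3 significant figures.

L = 9448 bits.
Propagation delay = 890 / 2.3e+08 = 3.86957 μs.
Transmission budget = 6.18 − 3.86957 = 2.31043 μs.
R ≥ L / t_tx = 9448 bits / 2.31043e-06 s = 4.09 Gbps.

4.09 Gbps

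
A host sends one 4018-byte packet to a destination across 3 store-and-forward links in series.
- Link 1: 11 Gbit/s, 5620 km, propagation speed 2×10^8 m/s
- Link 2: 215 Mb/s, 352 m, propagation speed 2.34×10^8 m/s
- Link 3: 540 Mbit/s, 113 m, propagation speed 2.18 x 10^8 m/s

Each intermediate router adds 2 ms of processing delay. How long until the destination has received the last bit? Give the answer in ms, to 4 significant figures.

L = 4018 × 8 = 32144 bits.
Transmission delays (L/R per hop): 0.00292218, 0.149507, 0.0595259 ms; sum = 0.211955 ms.
Propagation delays (d/s per hop): 28.1, 0.00150427, 0.000518349 ms; sum = 28.102 ms.
Processing at 2 router(s): 2 × 2 ms = 4 ms.
End-to-end = 32.31 ms.

32.31 ms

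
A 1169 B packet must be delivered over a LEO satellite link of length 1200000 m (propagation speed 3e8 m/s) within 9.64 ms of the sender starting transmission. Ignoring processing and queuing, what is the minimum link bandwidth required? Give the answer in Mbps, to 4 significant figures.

L = 9352 bits.
Propagation delay = 1200000 / 300000000 = 4 ms.
Transmission budget = 9.64 − 4 = 5.64 ms.
R ≥ L / t_tx = 9352 bits / 0.00564 s = 1.658 Mbps.

1.658 Mbps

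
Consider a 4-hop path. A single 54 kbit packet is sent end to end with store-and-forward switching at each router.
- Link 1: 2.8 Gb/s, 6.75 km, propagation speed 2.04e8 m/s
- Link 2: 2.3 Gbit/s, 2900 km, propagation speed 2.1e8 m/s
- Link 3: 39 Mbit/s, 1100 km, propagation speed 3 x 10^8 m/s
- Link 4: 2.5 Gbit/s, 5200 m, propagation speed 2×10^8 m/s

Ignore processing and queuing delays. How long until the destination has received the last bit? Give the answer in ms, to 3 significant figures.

19.0 ms

L = 54000 bits.
Transmission delays (L/R per hop): 0.0192857, 0.0234783, 1.38462, 0.0216 ms; sum = 1.44898 ms.
Propagation delays (d/s per hop): 0.0330882, 13.8095, 3.66667, 0.026 ms; sum = 17.5353 ms.
End-to-end = 19.0 ms.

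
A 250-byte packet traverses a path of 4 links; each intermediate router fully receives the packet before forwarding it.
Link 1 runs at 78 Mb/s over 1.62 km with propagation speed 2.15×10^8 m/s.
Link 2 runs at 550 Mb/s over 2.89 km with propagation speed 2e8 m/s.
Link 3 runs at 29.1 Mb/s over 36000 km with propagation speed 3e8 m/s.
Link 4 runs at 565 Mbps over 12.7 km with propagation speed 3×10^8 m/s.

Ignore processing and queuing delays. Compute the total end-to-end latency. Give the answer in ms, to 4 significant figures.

L = 250 × 8 = 2000 bits.
Transmission delays (L/R per hop): 0.025641, 0.00363636, 0.0687285, 0.00353982 ms; sum = 0.101546 ms.
Propagation delays (d/s per hop): 0.00753488, 0.01445, 120, 0.0423333 ms; sum = 120.064 ms.
End-to-end = 120.2 ms.

120.2 ms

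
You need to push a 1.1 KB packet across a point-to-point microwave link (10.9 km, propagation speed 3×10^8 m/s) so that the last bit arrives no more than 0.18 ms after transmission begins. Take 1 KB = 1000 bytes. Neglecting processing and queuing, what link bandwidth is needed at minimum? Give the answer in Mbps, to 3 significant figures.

61.3 Mbps

L = 8800 bits.
Propagation delay = 10900 / 300000000 = 0.0363333 ms.
Transmission budget = 0.18 − 0.0363333 = 0.143667 ms.
R ≥ L / t_tx = 8800 bits / 0.000143667 s = 61.3 Mbps.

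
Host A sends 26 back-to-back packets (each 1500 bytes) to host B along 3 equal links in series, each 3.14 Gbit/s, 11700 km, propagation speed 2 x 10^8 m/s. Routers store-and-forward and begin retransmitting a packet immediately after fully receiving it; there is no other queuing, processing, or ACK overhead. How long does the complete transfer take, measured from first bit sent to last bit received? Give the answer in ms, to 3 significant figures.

Per-hop transmission t_tx = L/R = 12000/3140000000 = 0.00382166 ms.
Per-hop propagation t_prop = 11700000/200000000 = 58.5 ms.
Pipeline fill: first packet needs 3·t_tx to clear all hops; remaining 25 packets each add one t_tx.
Total = (3+26-1)·t_tx + 3·t_prop = 28·0.00382166 + 3·58.5 = 176 ms.

176 ms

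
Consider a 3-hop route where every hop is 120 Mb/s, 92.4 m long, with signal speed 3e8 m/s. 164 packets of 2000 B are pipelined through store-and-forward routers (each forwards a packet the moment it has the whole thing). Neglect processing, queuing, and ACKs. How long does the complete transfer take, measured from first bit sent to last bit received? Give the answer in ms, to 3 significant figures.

Per-hop transmission t_tx = L/R = 16000/120000000 = 0.133333 ms.
Per-hop propagation t_prop = 92.4/300000000 = 0.000308 ms.
Pipeline fill: first packet needs 3·t_tx to clear all hops; remaining 163 packets each add one t_tx.
Total = (3+164-1)·t_tx + 3·t_prop = 166·0.133333 + 3·0.000308 = 22.1 ms.

22.1 ms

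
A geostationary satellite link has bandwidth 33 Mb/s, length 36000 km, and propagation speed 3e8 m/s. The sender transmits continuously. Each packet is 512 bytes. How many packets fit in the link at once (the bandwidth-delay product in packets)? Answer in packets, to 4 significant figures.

Propagation delay = 36000000 / 300000000 = 0.12 s.
BDP = R × t_prop = 33000000 × 0.12 = 3960000 bits.
In packets of 4096 bits: 966.8 packets.

966.8 packets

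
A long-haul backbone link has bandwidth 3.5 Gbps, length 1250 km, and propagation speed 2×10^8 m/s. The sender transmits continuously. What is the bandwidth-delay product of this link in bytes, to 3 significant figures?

2730000 bytes

Propagation delay = 1250000 / 200000000 = 0.00625 s.
BDP = R × t_prop = 3500000000 × 0.00625 = 21875000 bits.
In bytes: 21875000/8 = 2730000 bytes.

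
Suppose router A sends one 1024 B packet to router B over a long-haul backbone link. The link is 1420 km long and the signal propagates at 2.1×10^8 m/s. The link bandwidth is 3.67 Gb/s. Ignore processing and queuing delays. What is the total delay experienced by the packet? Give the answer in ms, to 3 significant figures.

6.76 ms

L = 1024 × 8 = 8192 bits.
Transmission delay = L/R = 8192 / 3670000000 = 0.00223215 ms.
Propagation delay = d/s = 1420000 m / 210000000 m/s = 6.7619 ms.
Total = 6.76 ms.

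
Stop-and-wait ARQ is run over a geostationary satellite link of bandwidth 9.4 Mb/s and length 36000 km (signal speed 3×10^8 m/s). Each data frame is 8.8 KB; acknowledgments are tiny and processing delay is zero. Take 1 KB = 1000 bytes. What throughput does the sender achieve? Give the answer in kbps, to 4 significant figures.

284.5 kbps

t_tx = L/R = 70400/9400000 = 0.00748936 s.
t_prop = 36000000/300000000 = 0.12 s; RTT = 0.24 s.
Cycle = t_tx + RTT = 0.247489 s.
Throughput = L / cycle = 70400 / 0.247489 = 284.5 kbps.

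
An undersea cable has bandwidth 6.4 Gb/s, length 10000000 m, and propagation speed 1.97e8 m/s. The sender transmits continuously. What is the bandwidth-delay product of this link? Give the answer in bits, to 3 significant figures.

325000000 bits

Propagation delay = 10000000 / 197000000 = 0.0507614 s.
BDP = R × t_prop = 6400000000 × 0.0507614 = 324873000 bits.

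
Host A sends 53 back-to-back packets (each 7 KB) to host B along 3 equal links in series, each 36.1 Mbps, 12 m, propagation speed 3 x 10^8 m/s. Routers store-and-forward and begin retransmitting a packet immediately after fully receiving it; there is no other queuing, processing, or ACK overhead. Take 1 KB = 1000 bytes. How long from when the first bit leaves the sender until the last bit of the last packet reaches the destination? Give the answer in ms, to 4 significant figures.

85.32 ms

Per-hop transmission t_tx = L/R = 56000/36100000 = 1.55125 ms.
Per-hop propagation t_prop = 12/300000000 = 4e-05 ms.
Pipeline fill: first packet needs 3·t_tx to clear all hops; remaining 52 packets each add one t_tx.
Total = (3+53-1)·t_tx + 3·t_prop = 55·1.55125 + 3·4e-05 = 85.32 ms.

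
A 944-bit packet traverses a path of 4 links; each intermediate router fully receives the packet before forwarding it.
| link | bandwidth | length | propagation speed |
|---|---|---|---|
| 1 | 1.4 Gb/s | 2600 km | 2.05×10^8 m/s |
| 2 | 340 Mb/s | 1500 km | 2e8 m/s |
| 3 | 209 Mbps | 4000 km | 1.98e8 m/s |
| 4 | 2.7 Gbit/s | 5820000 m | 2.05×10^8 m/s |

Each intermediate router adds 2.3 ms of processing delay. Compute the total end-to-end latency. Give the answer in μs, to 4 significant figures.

Transmission delays (L/R per hop): 0.674286, 2.77647, 4.51675, 0.34963 μs; sum = 8.31713 μs.
Propagation delays (d/s per hop): 12682.9, 7500, 20202, 28390.2 μs; sum = 68775.2 μs.
Processing at 3 router(s): 3 × 2.3 ms = 6900 μs.
End-to-end = 75680 μs.

75680 μs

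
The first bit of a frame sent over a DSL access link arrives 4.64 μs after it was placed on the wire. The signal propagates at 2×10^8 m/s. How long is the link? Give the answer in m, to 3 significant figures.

928 m

d = s × t_prop = 200000000 × 4.64e-06 = 928 m.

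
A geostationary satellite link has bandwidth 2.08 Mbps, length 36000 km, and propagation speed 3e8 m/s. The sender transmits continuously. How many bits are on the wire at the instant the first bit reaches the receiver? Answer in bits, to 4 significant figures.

Propagation delay = 36000000 / 300000000 = 0.12 s.
BDP = R × t_prop = 2080000 × 0.12 = 249600 bits.

249600 bits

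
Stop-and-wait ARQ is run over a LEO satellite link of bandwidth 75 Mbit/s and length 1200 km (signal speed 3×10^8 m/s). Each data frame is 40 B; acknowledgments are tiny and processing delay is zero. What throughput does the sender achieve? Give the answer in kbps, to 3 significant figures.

t_tx = L/R = 320/75000000 = 4.26667e-06 s.
t_prop = 1200000/300000000 = 0.004 s; RTT = 0.008 s.
Cycle = t_tx + RTT = 0.00800427 s.
Throughput = L / cycle = 320 / 0.00800427 = 40.0 kbps.

40.0 kbps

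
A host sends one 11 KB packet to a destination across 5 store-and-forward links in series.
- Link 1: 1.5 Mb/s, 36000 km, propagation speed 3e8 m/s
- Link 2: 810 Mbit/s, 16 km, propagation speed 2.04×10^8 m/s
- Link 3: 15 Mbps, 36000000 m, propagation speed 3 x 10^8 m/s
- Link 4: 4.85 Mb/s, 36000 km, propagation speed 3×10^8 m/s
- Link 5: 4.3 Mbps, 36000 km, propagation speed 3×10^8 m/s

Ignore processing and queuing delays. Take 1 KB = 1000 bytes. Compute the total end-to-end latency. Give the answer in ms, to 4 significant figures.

583.3 ms

L = 88000 bits.
Transmission delays (L/R per hop): 58.6667, 0.108642, 5.86667, 18.1443, 20.4651 ms; sum = 103.251 ms.
Propagation delays (d/s per hop): 120, 0.0784314, 120, 120, 120 ms; sum = 480.078 ms.
End-to-end = 583.3 ms.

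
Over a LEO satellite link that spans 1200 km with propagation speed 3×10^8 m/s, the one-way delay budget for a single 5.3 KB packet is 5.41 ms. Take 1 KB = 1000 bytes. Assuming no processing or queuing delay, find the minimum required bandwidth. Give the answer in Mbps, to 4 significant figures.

30.07 Mbps

L = 42400 bits.
Propagation delay = 1200000 / 300000000 = 4 ms.
Transmission budget = 5.41 − 4 = 1.41 ms.
R ≥ L / t_tx = 42400 bits / 0.00141 s = 30.07 Mbps.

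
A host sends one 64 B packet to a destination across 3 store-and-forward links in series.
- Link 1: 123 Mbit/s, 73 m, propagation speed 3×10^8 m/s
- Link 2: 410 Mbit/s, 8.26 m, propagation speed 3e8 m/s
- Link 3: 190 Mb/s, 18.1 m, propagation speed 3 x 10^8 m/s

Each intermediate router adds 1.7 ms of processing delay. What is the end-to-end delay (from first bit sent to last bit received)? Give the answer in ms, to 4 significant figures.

L = 64 × 8 = 512 bits.
Transmission delays (L/R per hop): 0.0041626, 0.00124878, 0.00269474 ms; sum = 0.00810612 ms.
Propagation delays (d/s per hop): 0.000243333, 2.75333e-05, 6.03333e-05 ms; sum = 0.0003312 ms.
Processing at 2 router(s): 2 × 1.7 ms = 3.4 ms.
End-to-end = 3.408 ms.

3.408 ms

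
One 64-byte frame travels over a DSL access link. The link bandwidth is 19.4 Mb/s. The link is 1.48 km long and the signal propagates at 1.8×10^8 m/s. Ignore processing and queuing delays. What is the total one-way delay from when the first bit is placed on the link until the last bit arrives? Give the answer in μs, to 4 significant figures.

34.61 μs

L = 64 × 8 = 512 bits.
Transmission delay = L/R = 512 / 19400000 = 26.3918 μs.
Propagation delay = d/s = 1480 m / 180000000 m/s = 8.22222 μs.
Total = 34.61 μs.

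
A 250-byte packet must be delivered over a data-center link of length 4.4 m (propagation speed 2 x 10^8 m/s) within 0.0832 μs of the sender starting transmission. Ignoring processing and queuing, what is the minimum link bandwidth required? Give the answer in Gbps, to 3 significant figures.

L = 2000 bits.
Propagation delay = 4.4 / 200000000 = 0.022 μs.
Transmission budget = 0.0832 − 0.022 = 0.0612 μs.
R ≥ L / t_tx = 2000 bits / 6.12e-08 s = 32.7 Gbps.

32.7 Gbps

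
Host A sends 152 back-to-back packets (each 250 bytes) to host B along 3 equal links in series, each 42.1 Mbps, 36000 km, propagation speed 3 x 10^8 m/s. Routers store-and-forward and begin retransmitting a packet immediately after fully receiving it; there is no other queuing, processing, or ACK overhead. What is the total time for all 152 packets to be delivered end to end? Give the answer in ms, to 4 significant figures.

Per-hop transmission t_tx = L/R = 2000/42100000 = 0.0475059 ms.
Per-hop propagation t_prop = 36000000/300000000 = 120 ms.
Pipeline fill: first packet needs 3·t_tx to clear all hops; remaining 151 packets each add one t_tx.
Total = (3+152-1)·t_tx + 3·t_prop = 154·0.0475059 + 3·120 = 367.3 ms.

367.3 ms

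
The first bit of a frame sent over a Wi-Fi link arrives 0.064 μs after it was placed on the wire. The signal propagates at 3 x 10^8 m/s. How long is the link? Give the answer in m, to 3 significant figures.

19.2 m

d = s × t_prop = 300000000 × 6.4e-08 = 19.2 m.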